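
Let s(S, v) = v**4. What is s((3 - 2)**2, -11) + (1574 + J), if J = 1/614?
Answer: 9956011/614 ≈ 16215.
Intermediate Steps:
J = 1/614 ≈ 0.0016287
s((3 - 2)**2, -11) + (1574 + J) = (-11)**4 + (1574 + 1/614) = 14641 + 966437/614 = 9956011/614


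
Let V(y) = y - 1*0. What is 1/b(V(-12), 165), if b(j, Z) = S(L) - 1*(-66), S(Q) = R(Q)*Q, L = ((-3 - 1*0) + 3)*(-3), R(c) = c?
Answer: 1/66 ≈ 0.015152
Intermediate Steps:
L = 0 (L = ((-3 + 0) + 3)*(-3) = (-3 + 3)*(-3) = 0*(-3) = 0)
S(Q) = Q² (S(Q) = Q*Q = Q²)
V(y) = y (V(y) = y + 0 = y)
b(j, Z) = 66 (b(j, Z) = 0² - 1*(-66) = 0 + 66 = 66)
1/b(V(-12), 165) = 1/66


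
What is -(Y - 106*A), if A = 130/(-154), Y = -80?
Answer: -730/77 ≈ -9.4805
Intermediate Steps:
A = -65/77 (A = 130*(-1/154) = -65/77 ≈ -0.84416)
-(Y - 106*A) = -(-80 - 106*(-65/77)) = -(-80 + 6890/77) = -1*730/77 = -730/77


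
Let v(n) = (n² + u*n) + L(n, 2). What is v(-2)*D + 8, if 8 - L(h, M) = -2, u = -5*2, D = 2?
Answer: 76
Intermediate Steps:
u = -10
L(h, M) = 10 (L(h, M) = 8 - 1*(-2) = 8 + 2 = 10)
v(n) = 10 + n² - 10*n (v(n) = (n² - 10*n) + 10 = 10 + n² - 10*n)
v(-2)*D + 8 = (10 + (-2)² - 10*(-2))*2 + 8 = (10 + 4 + 20)*2 + 8 = 34*2 + 8 = 68 + 8 = 76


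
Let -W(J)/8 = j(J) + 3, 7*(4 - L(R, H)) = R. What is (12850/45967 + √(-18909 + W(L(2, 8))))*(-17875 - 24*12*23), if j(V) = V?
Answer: -314812150/45967 - 24499*I*√929173/7 ≈ -6848.7 - 3.3736e+6*I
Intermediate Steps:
L(R, H) = 4 - R/7
W(J) = -24 - 8*J (W(J) = -8*(J + 3) = -8*(3 + J) = -24 - 8*J)
(12850/45967 + √(-18909 + W(L(2, 8))))*(-17875 - 24*12*23) = (12850/45967 + √(-18909 + (-24 - 8*(4 - ⅐*2))))*(-17875 - 24*12*23) = (12850*(1/45967) + √(-18909 + (-24 - 8*(4 - 2/7))))*(-17875 - 288*23) = (12850/45967 + √(-18909 + (-24 - 8*26/7)))*(-17875 - 6624) = (12850/45967 + √(-18909 + (-24 - 208/7)))*(-24499) = (12850/45967 + √(-18909 - 376/7))*(-24499) = (12850/45967 + √(-132739/7))*(-24499) = (12850/45967 + I*√929173/7)*(-24499) = -314812150/45967 - 24499*I*√929173/7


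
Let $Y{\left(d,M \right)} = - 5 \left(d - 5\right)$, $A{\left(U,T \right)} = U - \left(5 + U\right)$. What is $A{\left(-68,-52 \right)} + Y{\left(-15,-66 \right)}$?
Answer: $95$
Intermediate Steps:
$A{\left(U,T \right)} = -5$
$Y{\left(d,M \right)} = 25 - 5 d$ ($Y{\left(d,M \right)} = - 5 \left(-5 + d\right) = 25 - 5 d$)
$A{\left(-68,-52 \right)} + Y{\left(-15,-66 \right)} = -5 + \left(25 - -75\right) = -5 + \left(25 + 75\right) = -5 + 100 = 95$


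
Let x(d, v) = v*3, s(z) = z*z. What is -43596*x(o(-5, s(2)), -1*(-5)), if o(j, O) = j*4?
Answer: -653940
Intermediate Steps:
s(z) = z**2
o(j, O) = 4*j
x(d, v) = 3*v
-43596*x(o(-5, s(2)), -1*(-5)) = -130788*(-1*(-5)) = -130788*5 = -43596*15 = -653940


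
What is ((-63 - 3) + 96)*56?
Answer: 1680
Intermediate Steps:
((-63 - 3) + 96)*56 = (-66 + 96)*56 = 30*56 = 1680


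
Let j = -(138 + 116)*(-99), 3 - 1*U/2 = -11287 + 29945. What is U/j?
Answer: -18655/12573 ≈ -1.4837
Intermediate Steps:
U = -37310 (U = 6 - 2*(-11287 + 29945) = 6 - 2*18658 = 6 - 37316 = -37310)
j = 25146 (j = -254*(-99) = -1*(-25146) = 25146)
U/j = -37310/25146 = -37310*1/25146 = -18655/12573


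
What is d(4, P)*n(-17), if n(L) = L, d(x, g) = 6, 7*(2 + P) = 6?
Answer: -102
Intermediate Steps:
P = -8/7 (P = -2 + (⅐)*6 = -2 + 6/7 = -8/7 ≈ -1.1429)
d(4, P)*n(-17) = 6*(-17) = -102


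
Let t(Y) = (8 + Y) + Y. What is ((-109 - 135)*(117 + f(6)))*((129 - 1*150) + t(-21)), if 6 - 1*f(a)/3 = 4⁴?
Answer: -8494860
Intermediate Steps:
f(a) = -750 (f(a) = 18 - 3*4⁴ = 18 - 3*256 = 18 - 768 = -750)
t(Y) = 8 + 2*Y
((-109 - 135)*(117 + f(6)))*((129 - 1*150) + t(-21)) = ((-109 - 135)*(117 - 750))*((129 - 1*150) + (8 + 2*(-21))) = (-244*(-633))*((129 - 150) + (8 - 42)) = 154452*(-21 - 34) = 154452*(-55) = -8494860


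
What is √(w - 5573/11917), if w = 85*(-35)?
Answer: 2*I*√105640177054/11917 ≈ 54.548*I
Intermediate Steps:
w = -2975
√(w - 5573/11917) = √(-2975 - 5573/11917) = √(-35458648/11917) = 2*I*√105640177054/11917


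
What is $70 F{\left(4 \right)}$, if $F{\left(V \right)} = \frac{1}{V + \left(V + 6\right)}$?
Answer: $5$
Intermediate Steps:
$F{\left(V \right)} = \frac{1}{6 + 2 V}$ ($F{\left(V \right)} = \frac{1}{V + \left(6 + V\right)} = \frac{1}{6 + 2 V}$)
$70 F{\left(4 \right)} = 70 \frac{1}{2 \left(3 + 4\right)} = 70 \frac{1}{2 \cdot 7} = 70 \cdot \frac{1}{2} \cdot \frac{1}{7} = 70 \cdot \frac{1}{14} = 5$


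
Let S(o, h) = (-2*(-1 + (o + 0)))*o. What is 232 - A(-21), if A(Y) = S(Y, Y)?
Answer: 1156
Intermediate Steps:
S(o, h) = o*(2 - 2*o) (S(o, h) = (-2*(-1 + o))*o = (2 - 2*o)*o = o*(2 - 2*o))
A(Y) = 2*Y*(1 - Y)
232 - A(-21) = 232 - 2*(-21)*(1 - 1*(-21)) = 232 - 2*(-21)*(1 + 21) = 232 - 2*(-21)*22 = 232 - 1*(-924) = 232 + 924 = 1156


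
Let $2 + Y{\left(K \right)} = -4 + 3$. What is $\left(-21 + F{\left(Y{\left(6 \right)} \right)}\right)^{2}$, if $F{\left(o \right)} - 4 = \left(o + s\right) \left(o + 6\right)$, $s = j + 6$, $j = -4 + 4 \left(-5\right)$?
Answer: $6400$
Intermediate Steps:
$j = -24$ ($j = -4 - 20 = -24$)
$s = -18$ ($s = -24 + 6 = -18$)
$Y{\left(K \right)} = -3$ ($Y{\left(K \right)} = -2 + \left(-4 + 3\right) = -2 - 1 = -3$)
$F{\left(o \right)} = 4 + \left(-18 + o\right) \left(6 + o\right)$ ($F{\left(o \right)} = 4 + \left(o - 18\right) \left(o + 6\right) = 4 + \left(-18 + o\right) \left(6 + o\right)$)
$\left(-21 + F{\left(Y{\left(6 \right)} \right)}\right)^{2} = \left(-21 - \left(68 - 9\right)\right)^{2} = \left(-21 + \left(-104 + 9 + 36\right)\right)^{2} = \left(-21 - 59\right)^{2} = \left(-80\right)^{2} = 6400$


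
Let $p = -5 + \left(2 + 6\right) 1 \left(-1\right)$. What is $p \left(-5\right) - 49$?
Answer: $16$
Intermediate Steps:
$p = -13$ ($p = -5 + 8 \cdot 1 \left(-1\right) = -5 + 8 \left(-1\right) = -5 - 8 = -13$)
$p \left(-5\right) - 49 = \left(-13\right) \left(-5\right) - 49 = 65 - 49 = 16$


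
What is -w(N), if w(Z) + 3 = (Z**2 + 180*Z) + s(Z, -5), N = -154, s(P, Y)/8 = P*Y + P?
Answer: -921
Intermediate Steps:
s(P, Y) = 8*P + 8*P*Y (s(P, Y) = 8*(P*Y + P) = 8*(P + P*Y) = 8*P + 8*P*Y)
w(Z) = -3 + Z**2 + 148*Z (w(Z) = -3 + ((Z**2 + 180*Z) + 8*Z*(1 - 5)) = -3 + ((Z**2 + 180*Z) + 8*Z*(-4)) = -3 + ((Z**2 + 180*Z) - 32*Z) = -3 + (Z**2 + 148*Z) = -3 + Z**2 + 148*Z)
-w(N) = -(-3 + (-154)**2 + 148*(-154)) = -(-3 + 23716 - 22792) = -1*921 = -921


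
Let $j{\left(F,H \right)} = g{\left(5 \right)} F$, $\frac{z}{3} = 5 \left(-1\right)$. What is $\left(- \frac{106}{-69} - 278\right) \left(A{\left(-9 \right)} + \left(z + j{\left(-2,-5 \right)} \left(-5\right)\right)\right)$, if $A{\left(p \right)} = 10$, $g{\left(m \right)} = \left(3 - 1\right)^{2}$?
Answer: $- \frac{667660}{69} \approx -9676.2$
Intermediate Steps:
$g{\left(m \right)} = 4$ ($g{\left(m \right)} = 2^{2} = 4$)
$z = -15$ ($z = 3 \cdot 5 \left(-1\right) = 3 \left(-5\right) = -15$)
$j{\left(F,H \right)} = 4 F$
$\left(- \frac{106}{-69} - 278\right) \left(A{\left(-9 \right)} + \left(z + j{\left(-2,-5 \right)} \left(-5\right)\right)\right) = \left(- \frac{106}{-69} - 278\right) \left(10 - \left(15 - 4 \left(-2\right) \left(-5\right)\right)\right) = \left(\left(-106\right) \left(- \frac{1}{69}\right) - 278\right) \left(10 - -25\right) = \left(\frac{106}{69} - 278\right) \left(10 + \left(-15 + 40\right)\right) = - \frac{19076 \left(10 + 25\right)}{69} = \left(- \frac{19076}{69}\right) 35 = - \frac{667660}{69}$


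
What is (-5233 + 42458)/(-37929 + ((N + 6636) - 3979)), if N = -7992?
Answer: -37225/43264 ≈ -0.86042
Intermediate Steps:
(-5233 + 42458)/(-37929 + ((N + 6636) - 3979)) = (-5233 + 42458)/(-37929 + ((-7992 + 6636) - 3979)) = 37225/(-37929 + (-1356 - 3979)) = 37225/(-37929 - 5335) = 37225/(-43264) = 37225*(-1/43264) = -37225/43264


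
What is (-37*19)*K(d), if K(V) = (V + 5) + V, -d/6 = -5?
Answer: -45695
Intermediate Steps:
d = 30 (d = -6*(-5) = 30)
K(V) = 5 + 2*V (K(V) = (5 + V) + V = 5 + 2*V)
(-37*19)*K(d) = (-37*19)*(5 + 2*30) = -703*(5 + 60) = -703*65 = -45695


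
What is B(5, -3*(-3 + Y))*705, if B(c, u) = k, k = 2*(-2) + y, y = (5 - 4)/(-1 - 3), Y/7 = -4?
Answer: -11985/4 ≈ -2996.3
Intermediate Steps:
Y = -28 (Y = 7*(-4) = -28)
y = -¼ (y = 1/(-4) = 1*(-¼) = -¼ ≈ -0.25000)
k = -17/4 (k = 2*(-2) - ¼ = -4 - ¼ = -17/4 ≈ -4.2500)
B(c, u) = -17/4
B(5, -3*(-3 + Y))*705 = -17/4*705 = -11985/4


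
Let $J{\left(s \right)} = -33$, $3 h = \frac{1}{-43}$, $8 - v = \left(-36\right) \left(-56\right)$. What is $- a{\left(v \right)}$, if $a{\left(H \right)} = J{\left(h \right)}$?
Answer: $33$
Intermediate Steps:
$v = -2008$ ($v = 8 - \left(-36\right) \left(-56\right) = 8 - 2016 = -2008$)
$h = - \frac{1}{129}$ ($h = \frac{1}{3 \left(-43\right)} = \frac{1}{3} \left(- \frac{1}{43}\right) = - \frac{1}{129} \approx -0.0077519$)
$a{\left(H \right)} = -33$
$- a{\left(v \right)} = \left(-1\right) \left(-33\right) = 33$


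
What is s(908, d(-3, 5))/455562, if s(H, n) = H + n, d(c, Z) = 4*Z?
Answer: 464/227781 ≈ 0.0020370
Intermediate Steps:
s(908, d(-3, 5))/455562 = (908 + 4*5)/455562 = (908 + 20)*(1/455562) = 928*(1/455562) = 464/227781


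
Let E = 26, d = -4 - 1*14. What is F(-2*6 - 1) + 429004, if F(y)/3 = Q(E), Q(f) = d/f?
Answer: 5577025/13 ≈ 4.2900e+5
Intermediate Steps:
d = -18 (d = -4 - 14 = -18)
Q(f) = -18/f
F(y) = -27/13 (F(y) = 3*(-18/26) = 3*(-18*1/26) = 3*(-9/13) = -27/13)
F(-2*6 - 1) + 429004 = -27/13 + 429004 = 5577025/13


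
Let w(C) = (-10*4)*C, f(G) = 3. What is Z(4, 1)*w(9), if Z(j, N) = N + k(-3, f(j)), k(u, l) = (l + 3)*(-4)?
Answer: 8280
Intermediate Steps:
k(u, l) = -12 - 4*l (k(u, l) = (3 + l)*(-4) = -12 - 4*l)
Z(j, N) = -24 + N (Z(j, N) = N + (-12 - 4*3) = N + (-12 - 12) = N - 24 = -24 + N)
w(C) = -40*C (w(C) = (-5*8)*C = -40*C)
Z(4, 1)*w(9) = (-24 + 1)*(-40*9) = -23*(-360) = 8280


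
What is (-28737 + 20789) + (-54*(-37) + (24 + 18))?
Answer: -5908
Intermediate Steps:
(-28737 + 20789) + (-54*(-37) + (24 + 18)) = -7948 + (1998 + 42) = -7948 + 2040 = -5908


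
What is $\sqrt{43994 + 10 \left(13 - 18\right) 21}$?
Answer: $8 \sqrt{671} \approx 207.23$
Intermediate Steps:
$\sqrt{43994 + 10 \left(13 - 18\right) 21} = \sqrt{43994 + 10 \left(-5\right) 21} = \sqrt{43994 - 1050} = \sqrt{42944} = 8 \sqrt{671}$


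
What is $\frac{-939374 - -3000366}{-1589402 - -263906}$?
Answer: $- \frac{257624}{165687} \approx -1.5549$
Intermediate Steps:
$\frac{-939374 - -3000366}{-1589402 - -263906} = \frac{-939374 + 3000366}{-1589402 + \left(-1396643 + 1660549\right)} = \frac{2060992}{-1589402 + 263906} = \frac{2060992}{-1325496} = 2060992 \left(- \frac{1}{1325496}\right) = - \frac{257624}{165687}$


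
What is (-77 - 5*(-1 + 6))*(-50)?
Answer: 5100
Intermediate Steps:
(-77 - 5*(-1 + 6))*(-50) = (-77 - 5*5)*(-50) = (-77 - 25)*(-50) = -102*(-50) = 5100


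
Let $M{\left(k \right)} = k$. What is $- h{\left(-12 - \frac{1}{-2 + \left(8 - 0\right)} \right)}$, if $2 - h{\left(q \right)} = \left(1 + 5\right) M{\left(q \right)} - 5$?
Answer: $-80$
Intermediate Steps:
$h{\left(q \right)} = 7 - 6 q$ ($h{\left(q \right)} = 2 - \left(\left(1 + 5\right) q - 5\right) = 2 - \left(6 q - 5\right) = 2 - \left(-5 + 6 q\right) = 7 - 6 q$)
$- h{\left(-12 - \frac{1}{-2 + \left(8 - 0\right)} \right)} = - (7 - 6 \left(-12 - \frac{1}{-2 + \left(8 - 0\right)}\right)) = - (7 - 6 \left(-12 - \frac{1}{-2 + \left(8 + 0\right)}\right)) = - (7 - 6 \left(-12 - \frac{1}{-2 + 8}\right)) = - (7 - 6 \left(-12 - \frac{1}{6}\right)) = - (7 - -73) = - (7 + 73) = \left(-1\right) 80 = -80$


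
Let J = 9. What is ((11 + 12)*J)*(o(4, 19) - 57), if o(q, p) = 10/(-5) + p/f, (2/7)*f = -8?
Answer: -345897/28 ≈ -12353.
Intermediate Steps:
f = -28 (f = (7/2)*(-8) = -28)
o(q, p) = -2 - p/28 (o(q, p) = 10/(-5) + p/(-28) = 10*(-1/5) + p*(-1/28) = -2 - p/28)
((11 + 12)*J)*(o(4, 19) - 57) = ((11 + 12)*9)*((-2 - 1/28*19) - 57) = (23*9)*((-2 - 19/28) - 57) = 207*(-75/28 - 57) = 207*(-1671/28) = -345897/28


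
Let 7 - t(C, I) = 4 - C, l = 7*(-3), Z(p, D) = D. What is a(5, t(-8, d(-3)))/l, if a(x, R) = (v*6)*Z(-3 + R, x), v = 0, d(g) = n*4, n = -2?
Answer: 0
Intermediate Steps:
d(g) = -8 (d(g) = -2*4 = -8)
l = -21
t(C, I) = 3 + C (t(C, I) = 7 - (4 - C) = 7 + (-4 + C) = 3 + C)
a(x, R) = 0 (a(x, R) = (0*6)*x = 0*x = 0)
a(5, t(-8, d(-3)))/l = 0/(-21) = 0*(-1/21) = 0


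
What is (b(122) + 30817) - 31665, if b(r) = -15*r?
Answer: -2678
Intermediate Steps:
(b(122) + 30817) - 31665 = (-15*122 + 30817) - 31665 = (-1830 + 30817) - 31665 = 28987 - 31665 = -2678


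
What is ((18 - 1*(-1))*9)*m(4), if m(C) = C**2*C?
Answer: 10944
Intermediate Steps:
m(C) = C**3
((18 - 1*(-1))*9)*m(4) = ((18 - 1*(-1))*9)*4**3 = ((18 + 1)*9)*64 = (19*9)*64 = 171*64 = 10944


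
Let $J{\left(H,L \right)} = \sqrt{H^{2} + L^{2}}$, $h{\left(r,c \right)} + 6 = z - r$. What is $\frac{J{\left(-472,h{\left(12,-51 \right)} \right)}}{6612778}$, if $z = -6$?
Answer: $\frac{4 \sqrt{3490}}{3306389} \approx 7.1469 \cdot 10^{-5}$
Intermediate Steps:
$h{\left(r,c \right)} = -12 - r$ ($h{\left(r,c \right)} = -6 - \left(6 + r\right) = -12 - r$)
$\frac{J{\left(-472,h{\left(12,-51 \right)} \right)}}{6612778} = \frac{\sqrt{\left(-472\right)^{2} + \left(-12 - 12\right)^{2}}}{6612778} = \sqrt{222784 + \left(-12 - 12\right)^{2}} \cdot \frac{1}{6612778} = \sqrt{222784 + \left(-24\right)^{2}} \cdot \frac{1}{6612778} = \sqrt{222784 + 576} \cdot \frac{1}{6612778} = \sqrt{223360} \cdot \frac{1}{6612778} = 8 \sqrt{3490} \cdot \frac{1}{6612778} = \frac{4 \sqrt{3490}}{3306389}$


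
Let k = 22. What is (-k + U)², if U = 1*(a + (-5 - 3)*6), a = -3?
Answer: 5329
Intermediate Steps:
U = -51 (U = 1*(-3 + (-5 - 3)*6) = 1*(-3 - 8*6) = 1*(-3 - 48) = 1*(-51) = -51)
(-k + U)² = (-1*22 - 51)² = (-22 - 51)² = (-73)² = 5329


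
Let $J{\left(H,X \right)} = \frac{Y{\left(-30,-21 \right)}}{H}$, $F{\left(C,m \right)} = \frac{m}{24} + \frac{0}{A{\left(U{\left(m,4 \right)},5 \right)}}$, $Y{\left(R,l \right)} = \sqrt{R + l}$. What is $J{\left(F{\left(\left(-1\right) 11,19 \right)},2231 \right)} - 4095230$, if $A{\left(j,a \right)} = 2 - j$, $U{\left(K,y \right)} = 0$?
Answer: $-4095230 + \frac{24 i \sqrt{51}}{19} \approx -4.0952 \cdot 10^{6} + 9.0208 i$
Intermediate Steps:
$F{\left(C,m \right)} = \frac{m}{24}$ ($F{\left(C,m \right)} = \frac{m}{24} + \frac{0}{2 - 0} = m \frac{1}{24} + \frac{0}{2 + 0} = \frac{m}{24} + \frac{0}{2} = \frac{m}{24} + 0 \cdot \frac{1}{2} = \frac{m}{24} + 0 = \frac{m}{24}$)
$J{\left(H,X \right)} = \frac{i \sqrt{51}}{H}$ ($J{\left(H,X \right)} = \frac{\sqrt{-30 - 21}}{H} = \frac{\sqrt{-51}}{H} = \frac{i \sqrt{51}}{H}$)
$J{\left(F{\left(\left(-1\right) 11,19 \right)},2231 \right)} - 4095230 = \frac{i \sqrt{51}}{\frac{1}{24} \cdot 19} - 4095230 = \frac{i \sqrt{51}}{\frac{19}{24}} - 4095230 = i \sqrt{51} \cdot \frac{24}{19} - 4095230 = \frac{24 i \sqrt{51}}{19} - 4095230 = -4095230 + \frac{24 i \sqrt{51}}{19}$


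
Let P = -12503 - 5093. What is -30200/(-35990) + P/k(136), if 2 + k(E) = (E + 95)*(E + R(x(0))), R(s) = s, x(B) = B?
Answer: 15771138/56529493 ≈ 0.27899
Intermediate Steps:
P = -17596
k(E) = -2 + E*(95 + E) (k(E) = -2 + (E + 95)*(E + 0) = -2 + (95 + E)*E = -2 + E*(95 + E))
-30200/(-35990) + P/k(136) = -30200/(-35990) - 17596/(-2 + 136² + 95*136) = -30200*(-1/35990) - 17596/(-2 + 18496 + 12920) = 3020/3599 - 17596/31414 = 3020/3599 - 17596*1/31414 = 3020/3599 - 8798/15707 = 15771138/56529493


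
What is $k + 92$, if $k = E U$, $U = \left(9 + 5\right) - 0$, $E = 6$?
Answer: $176$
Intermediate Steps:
$U = 14$ ($U = 14 + 0 = 14$)
$k = 84$ ($k = 6 \cdot 14 = 84$)
$k + 92 = 84 + 92 = 176$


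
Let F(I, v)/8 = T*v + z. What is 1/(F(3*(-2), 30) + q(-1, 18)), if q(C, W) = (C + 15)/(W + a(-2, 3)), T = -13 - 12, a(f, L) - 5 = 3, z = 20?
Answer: -13/75913 ≈ -0.00017125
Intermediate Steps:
a(f, L) = 8 (a(f, L) = 5 + 3 = 8)
T = -25
q(C, W) = (15 + C)/(8 + W) (q(C, W) = (C + 15)/(W + 8) = (15 + C)/(8 + W))
F(I, v) = 160 - 200*v (F(I, v) = 8*(-25*v + 20) = 8*(20 - 25*v) = 160 - 200*v)
1/(F(3*(-2), 30) + q(-1, 18)) = 1/((160 - 200*30) + (15 - 1)/(8 + 18)) = 1/((160 - 6000) + 14/26) = 1/(-5840 + (1/26)*14) = 1/(-5840 + 7/13) = 1/(-75913/13) = -13/75913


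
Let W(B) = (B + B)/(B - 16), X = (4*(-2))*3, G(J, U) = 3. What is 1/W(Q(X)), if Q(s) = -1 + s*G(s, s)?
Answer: 89/146 ≈ 0.60959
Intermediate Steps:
X = -24 (X = -8*3 = -24)
Q(s) = -1 + 3*s (Q(s) = -1 + s*3 = -1 + 3*s)
W(B) = 2*B/(-16 + B) (W(B) = (2*B)/(-16 + B) = 2*B/(-16 + B))
1/W(Q(X)) = 1/(2*(-1 + 3*(-24))/(-16 + (-1 + 3*(-24)))) = 1/(2*(-1 - 72)/(-16 + (-1 - 72))) = 1/(2*(-73)/(-16 - 73)) = 1/(2*(-73)/(-89)) = 1/(2*(-73)*(-1/89)) = 1/(146/89) = 89/146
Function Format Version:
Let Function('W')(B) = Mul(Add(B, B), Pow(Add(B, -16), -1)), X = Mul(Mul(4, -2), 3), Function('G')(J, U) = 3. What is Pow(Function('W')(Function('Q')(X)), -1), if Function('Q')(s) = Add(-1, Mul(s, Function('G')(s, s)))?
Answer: Rational(89, 146) ≈ 0.60959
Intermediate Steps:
X = -24 (X = Mul(-8, 3) = -24)
Function('Q')(s) = Add(-1, Mul(3, s)) (Function('Q')(s) = Add(-1, Mul(s, 3)) = Add(-1, Mul(3, s)))
Function('W')(B) = Mul(2, B, Pow(Add(-16, B), -1)) (Function('W')(B) = Mul(Mul(2, B), Pow(Add(-16, B), -1)) = Mul(2, B, Pow(Add(-16, B), -1)))
Pow(Function('W')(Function('Q')(X)), -1) = Pow(Mul(2, Add(-1, Mul(3, -24)), Pow(Add(-16, Add(-1, Mul(3, -24))), -1)), -1) = Pow(Mul(2, Add(-1, -72), Pow(Add(-16, Add(-1, -72)), -1)), -1) = Pow(Mul(2, -73, Pow(Add(-16, -73), -1)), -1) = Pow(Mul(2, -73, Pow(-89, -1)), -1) = Pow(Mul(2, -73, Rational(-1, 89)), -1) = Pow(Rational(146, 89), -1) = Rational(89, 146)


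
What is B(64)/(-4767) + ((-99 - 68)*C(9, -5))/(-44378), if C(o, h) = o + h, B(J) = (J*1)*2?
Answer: -1248014/105774963 ≈ -0.011799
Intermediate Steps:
B(J) = 2*J (B(J) = J*2 = 2*J)
C(o, h) = h + o
B(64)/(-4767) + ((-99 - 68)*C(9, -5))/(-44378) = (2*64)/(-4767) + ((-99 - 68)*(-5 + 9))/(-44378) = 128*(-1/4767) - 167*4*(-1/44378) = -128/4767 - 668*(-1/44378) = -128/4767 + 334/22189 = -1248014/105774963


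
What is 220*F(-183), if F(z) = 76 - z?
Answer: 56980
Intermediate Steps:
220*F(-183) = 220*(76 - 1*(-183)) = 220*(76 + 183) = 220*259 = 56980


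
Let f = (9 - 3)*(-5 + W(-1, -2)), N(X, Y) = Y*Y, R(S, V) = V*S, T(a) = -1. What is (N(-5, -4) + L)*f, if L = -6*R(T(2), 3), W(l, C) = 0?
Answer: -1020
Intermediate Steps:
R(S, V) = S*V
N(X, Y) = Y²
f = -30 (f = (9 - 3)*(-5 + 0) = 6*(-5) = -30)
L = 18 (L = -(-6)*3 = -6*(-3) = 18)
(N(-5, -4) + L)*f = ((-4)² + 18)*(-30) = (16 + 18)*(-30) = 34*(-30) = -1020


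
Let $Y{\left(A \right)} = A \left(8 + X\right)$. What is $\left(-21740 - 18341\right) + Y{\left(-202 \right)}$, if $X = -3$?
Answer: $-41091$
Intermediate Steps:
$Y{\left(A \right)} = 5 A$ ($Y{\left(A \right)} = A \left(8 - 3\right) = A 5 = 5 A$)
$\left(-21740 - 18341\right) + Y{\left(-202 \right)} = \left(-21740 - 18341\right) + 5 \left(-202\right) = -40081 - 1010 = -41091$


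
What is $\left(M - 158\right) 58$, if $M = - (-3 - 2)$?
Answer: $-8874$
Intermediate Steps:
$M = 5$ ($M = \left(-1\right) \left(-5\right) = 5$)
$\left(M - 158\right) 58 = \left(5 - 158\right) 58 = \left(-153\right) 58 = -8874$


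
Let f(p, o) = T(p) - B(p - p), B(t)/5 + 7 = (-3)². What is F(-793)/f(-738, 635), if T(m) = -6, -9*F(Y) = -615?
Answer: -205/48 ≈ -4.2708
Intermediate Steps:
B(t) = 10 (B(t) = -35 + 5*(-3)² = -35 + 5*9 = -35 + 45 = 10)
F(Y) = 205/3 (F(Y) = -⅑*(-615) = 205/3)
f(p, o) = -16 (f(p, o) = -6 - 1*10 = -6 - 10 = -16)
F(-793)/f(-738, 635) = (205/3)/(-16) = (205/3)*(-1/16) = -205/48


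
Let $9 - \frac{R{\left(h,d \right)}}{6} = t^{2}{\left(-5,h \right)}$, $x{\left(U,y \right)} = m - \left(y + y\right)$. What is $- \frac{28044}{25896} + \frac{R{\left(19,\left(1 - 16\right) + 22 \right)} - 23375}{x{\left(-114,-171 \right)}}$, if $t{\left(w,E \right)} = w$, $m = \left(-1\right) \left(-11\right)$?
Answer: $- \frac{51475379}{761774} \approx -67.573$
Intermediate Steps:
$m = 11$
$x{\left(U,y \right)} = 11 - 2 y$ ($x{\left(U,y \right)} = 11 - \left(y + y\right) = 11 - 2 y$)
$R{\left(h,d \right)} = -96$ ($R{\left(h,d \right)} = 54 - 6 \left(-5\right)^{2} = 54 - 150 = -96$)
$- \frac{28044}{25896} + \frac{R{\left(19,\left(1 - 16\right) + 22 \right)} - 23375}{x{\left(-114,-171 \right)}} = - \frac{28044}{25896} + \frac{-96 - 23375}{11 - -342} = \left(-28044\right) \frac{1}{25896} - \frac{23471}{11 + 342} = - \frac{2337}{2158} - \frac{23471}{353} = - \frac{51475379}{761774}$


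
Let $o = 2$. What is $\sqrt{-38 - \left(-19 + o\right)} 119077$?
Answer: $119077 i \sqrt{21} \approx 5.4568 \cdot 10^{5} i$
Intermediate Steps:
$\sqrt{-38 - \left(-19 + o\right)} 119077 = \sqrt{-38 + \left(19 - 2\right)} 119077 = \sqrt{-38 + 17} \cdot 119077 = \sqrt{-21} \cdot 119077 = i \sqrt{21} \cdot 119077 = 119077 i \sqrt{21}$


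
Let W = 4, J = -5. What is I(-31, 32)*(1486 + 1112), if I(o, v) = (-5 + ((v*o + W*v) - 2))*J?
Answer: 11314290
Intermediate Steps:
I(o, v) = 35 - 20*v - 5*o*v (I(o, v) = (-5 + ((v*o + 4*v) - 2))*(-5) = (-5 + ((o*v + 4*v) - 2))*(-5) = (-5 + ((4*v + o*v) - 2))*(-5) = (-5 + (-2 + 4*v + o*v))*(-5) = (-7 + 4*v + o*v)*(-5) = 35 - 20*v - 5*o*v)
I(-31, 32)*(1486 + 1112) = (35 - 20*32 - 5*(-31)*32)*(1486 + 1112) = (35 - 640 + 4960)*2598 = 4355*2598 = 11314290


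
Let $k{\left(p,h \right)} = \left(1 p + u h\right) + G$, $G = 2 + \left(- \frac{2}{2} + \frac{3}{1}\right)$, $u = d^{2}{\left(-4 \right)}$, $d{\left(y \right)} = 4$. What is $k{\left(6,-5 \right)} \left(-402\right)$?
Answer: $28140$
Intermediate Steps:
$u = 16$ ($u = 4^{2} = 16$)
$G = 4$ ($G = 2 + \left(\left(-2\right) \frac{1}{2} + 3 \cdot 1\right) = 2 + \left(-1 + 3\right) = 2 + 2 = 4$)
$k{\left(p,h \right)} = 4 + p + 16 h$ ($k{\left(p,h \right)} = \left(1 p + 16 h\right) + 4 = \left(p + 16 h\right) + 4 = 4 + p + 16 h$)
$k{\left(6,-5 \right)} \left(-402\right) = \left(4 + 6 + 16 \left(-5\right)\right) \left(-402\right) = \left(4 + 6 - 80\right) \left(-402\right) = \left(-70\right) \left(-402\right) = 28140$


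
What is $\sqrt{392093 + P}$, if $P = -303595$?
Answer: $\sqrt{88498} \approx 297.49$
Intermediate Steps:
$\sqrt{392093 + P} = \sqrt{392093 - 303595} = \sqrt{88498}$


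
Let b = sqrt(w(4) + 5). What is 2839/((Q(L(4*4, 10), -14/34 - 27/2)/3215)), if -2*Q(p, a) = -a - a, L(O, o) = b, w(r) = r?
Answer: -310331090/473 ≈ -6.5609e+5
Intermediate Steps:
b = 3 (b = sqrt(4 + 5) = sqrt(9) = 3)
L(O, o) = 3
Q(p, a) = a (Q(p, a) = -(-a - a)/2 = -(-1)*a = a)
2839/((Q(L(4*4, 10), -14/34 - 27/2)/3215)) = 2839/(((-14/34 - 27/2)/3215)) = 2839/(((-14*1/34 - 27*1/2)*(1/3215))) = 2839/(((-7/17 - 27/2)*(1/3215))) = 2839/((-473/34*1/3215)) = 2839/(-473/109310) = 2839*(-109310/473) = -310331090/473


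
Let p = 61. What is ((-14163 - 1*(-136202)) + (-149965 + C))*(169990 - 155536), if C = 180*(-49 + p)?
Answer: -372421764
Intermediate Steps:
C = 2160 (C = 180*(-49 + 61) = 180*12 = 2160)
((-14163 - 1*(-136202)) + (-149965 + C))*(169990 - 155536) = ((-14163 - 1*(-136202)) + (-149965 + 2160))*(169990 - 155536) = ((-14163 + 136202) - 147805)*14454 = (122039 - 147805)*14454 = -25766*14454 = -372421764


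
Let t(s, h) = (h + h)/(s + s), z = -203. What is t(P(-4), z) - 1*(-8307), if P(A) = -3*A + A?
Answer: 66253/8 ≈ 8281.6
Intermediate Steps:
P(A) = -2*A
t(s, h) = h/s (t(s, h) = (2*h)/((2*s)) = (2*h)*(1/(2*s)) = h/s)
t(P(-4), z) - 1*(-8307) = -203/((-2*(-4))) - 1*(-8307) = -203/8 + 8307 = 66253/8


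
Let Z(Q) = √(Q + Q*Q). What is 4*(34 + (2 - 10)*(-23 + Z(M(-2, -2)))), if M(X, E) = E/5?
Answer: 872 - 32*I*√6/5 ≈ 872.0 - 15.677*I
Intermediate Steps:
M(X, E) = E/5 (M(X, E) = E*(⅕) = E/5)
Z(Q) = √(Q + Q²)
4*(34 + (2 - 10)*(-23 + Z(M(-2, -2)))) = 4*(34 + (2 - 10)*(-23 + √(((⅕)*(-2))*(1 + (⅕)*(-2))))) = 4*(34 - 8*(-23 + √(-2*(1 - ⅖)/5))) = 4*(34 - 8*(-23 + √(-⅖*⅗))) = 4*(34 - 8*(-23 + √(-6/25))) = 4*(34 - 8*(-23 + I*√6/5)) = 4*(34 + (184 - 8*I*√6/5)) = 4*(218 - 8*I*√6/5) = 872 - 32*I*√6/5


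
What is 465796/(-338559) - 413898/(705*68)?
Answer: -27076525537/2705086410 ≈ -10.009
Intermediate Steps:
465796/(-338559) - 413898/(705*68) = 465796*(-1/338559) - 413898/47940 = -465796/338559 - 413898*1/47940 = -465796/338559 - 68983/7990 = -27076525537/2705086410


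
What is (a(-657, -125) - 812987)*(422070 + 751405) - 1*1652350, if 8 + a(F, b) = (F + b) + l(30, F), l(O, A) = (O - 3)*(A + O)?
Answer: -974814375700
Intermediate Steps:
l(O, A) = (-3 + O)*(A + O)
a(F, b) = 802 + b + 28*F (a(F, b) = -8 + ((F + b) + (30**2 - 3*F - 3*30 + F*30)) = -8 + ((F + b) + (900 - 3*F - 90 + 30*F)) = -8 + ((F + b) + (810 + 27*F)) = -8 + (810 + b + 28*F) = 802 + b + 28*F)
(a(-657, -125) - 812987)*(422070 + 751405) - 1*1652350 = ((802 - 125 + 28*(-657)) - 812987)*(422070 + 751405) - 1*1652350 = ((802 - 125 - 18396) - 812987)*1173475 - 1652350 = (-17719 - 812987)*1173475 - 1652350 = -830706*1173475 - 1652350 = -974812723350 - 1652350 = -974814375700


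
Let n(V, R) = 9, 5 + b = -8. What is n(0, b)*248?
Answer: 2232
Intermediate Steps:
b = -13 (b = -5 - 8 = -13)
n(0, b)*248 = 9*248 = 2232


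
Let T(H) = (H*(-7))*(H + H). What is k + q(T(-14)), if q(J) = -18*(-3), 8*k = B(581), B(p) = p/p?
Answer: 433/8 ≈ 54.125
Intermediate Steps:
B(p) = 1
k = 1/8 (k = (1/8)*1 = 1/8 ≈ 0.12500)
T(H) = -14*H**2 (T(H) = (-7*H)*(2*H) = -14*H**2)
q(J) = 54
k + q(T(-14)) = 1/8 + 54 = 433/8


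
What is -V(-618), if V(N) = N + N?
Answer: 1236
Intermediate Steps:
V(N) = 2*N
-V(-618) = -2*(-618) = -1*(-1236) = 1236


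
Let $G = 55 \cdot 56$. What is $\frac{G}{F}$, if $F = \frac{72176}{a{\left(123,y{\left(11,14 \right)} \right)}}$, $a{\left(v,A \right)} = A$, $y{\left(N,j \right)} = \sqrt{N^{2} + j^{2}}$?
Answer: $\frac{385 \sqrt{317}}{9022} \approx 0.75978$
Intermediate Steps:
$G = 3080$
$F = \frac{72176 \sqrt{317}}{317}$ ($F = \frac{72176}{\sqrt{11^{2} + 14^{2}}} = \frac{72176}{\sqrt{121 + 196}} = \frac{72176}{\sqrt{317}} = 72176 \frac{\sqrt{317}}{317} = \frac{72176 \sqrt{317}}{317} \approx 4053.8$)
$\frac{G}{F} = \frac{3080}{\frac{72176}{317} \sqrt{317}} = 3080 \frac{\sqrt{317}}{72176} = \frac{385 \sqrt{317}}{9022}$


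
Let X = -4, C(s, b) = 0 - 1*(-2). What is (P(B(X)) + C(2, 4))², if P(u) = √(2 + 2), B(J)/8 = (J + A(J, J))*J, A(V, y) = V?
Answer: 16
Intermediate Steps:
C(s, b) = 2 (C(s, b) = 0 + 2 = 2)
B(J) = 16*J² (B(J) = 8*((J + J)*J) = 8*((2*J)*J) = 8*(2*J²) = 16*J²)
P(u) = 2 (P(u) = √4 = 2)
(P(B(X)) + C(2, 4))² = (2 + 2)² = 4² = 16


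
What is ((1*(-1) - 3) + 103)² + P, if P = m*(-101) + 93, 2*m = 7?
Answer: 19081/2 ≈ 9540.5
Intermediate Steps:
m = 7/2 (m = (½)*7 = 7/2 ≈ 3.5000)
P = -521/2 (P = (7/2)*(-101) + 93 = -707/2 + 93 = -521/2 ≈ -260.50)
((1*(-1) - 3) + 103)² + P = ((1*(-1) - 3) + 103)² - 521/2 = ((-1 - 3) + 103)² - 521/2 = (-4 + 103)² - 521/2 = 99² - 521/2 = 9801 - 521/2 = 19081/2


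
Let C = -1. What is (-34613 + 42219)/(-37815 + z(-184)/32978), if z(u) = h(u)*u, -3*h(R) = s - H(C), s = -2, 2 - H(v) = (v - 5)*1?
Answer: -376246002/1870595525 ≈ -0.20114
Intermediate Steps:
H(v) = 7 - v (H(v) = 2 - (v - 5) = 2 - (-5 + v) = 2 + (5 - v) = 7 - v)
h(R) = 10/3 (h(R) = -(-2 - (7 - 1*(-1)))/3 = -(-2 - (7 + 1))/3 = -(-2 - 1*8)/3 = -(-2 - 8)/3 = -⅓*(-10) = 10/3)
z(u) = 10*u/3
(-34613 + 42219)/(-37815 + z(-184)/32978) = (-34613 + 42219)/(-37815 + ((10/3)*(-184))/32978) = 7606/(-37815 - 1840/3*1/32978) = 7606/(-37815 - 920/49467) = 7606/(-1870595525/49467) = 7606*(-49467/1870595525) = -376246002/1870595525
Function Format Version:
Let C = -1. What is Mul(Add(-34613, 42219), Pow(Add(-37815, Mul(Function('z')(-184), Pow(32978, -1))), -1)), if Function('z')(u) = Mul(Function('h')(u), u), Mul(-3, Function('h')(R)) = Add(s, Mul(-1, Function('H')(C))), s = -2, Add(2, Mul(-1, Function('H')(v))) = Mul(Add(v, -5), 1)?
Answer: Rational(-376246002, 1870595525) ≈ -0.20114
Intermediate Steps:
Function('H')(v) = Add(7, Mul(-1, v)) (Function('H')(v) = Add(2, Mul(-1, Mul(Add(v, -5), 1))) = Add(2, Mul(-1, Mul(Add(-5, v), 1))) = Add(2, Mul(-1, Add(-5, v))) = Add(2, Add(5, Mul(-1, v))) = Add(7, Mul(-1, v)))
Function('h')(R) = Rational(10, 3) (Function('h')(R) = Mul(Rational(-1, 3), Add(-2, Mul(-1, Add(7, Mul(-1, -1))))) = Mul(Rational(-1, 3), Add(-2, Mul(-1, Add(7, 1)))) = Mul(Rational(-1, 3), Add(-2, Mul(-1, 8))) = Mul(Rational(-1, 3), Add(-2, -8)) = Mul(Rational(-1, 3), -10) = Rational(10, 3))
Function('z')(u) = Mul(Rational(10, 3), u)
Mul(Add(-34613, 42219), Pow(Add(-37815, Mul(Function('z')(-184), Pow(32978, -1))), -1)) = Mul(Add(-34613, 42219), Pow(Add(-37815, Mul(Mul(Rational(10, 3), -184), Pow(32978, -1))), -1)) = Mul(7606, Pow(Add(-37815, Mul(Rational(-1840, 3), Rational(1, 32978))), -1)) = Mul(7606, Pow(Add(-37815, Rational(-920, 49467)), -1)) = Mul(7606, Pow(Rational(-1870595525, 49467), -1)) = Mul(7606, Rational(-49467, 1870595525)) = Rational(-376246002, 1870595525)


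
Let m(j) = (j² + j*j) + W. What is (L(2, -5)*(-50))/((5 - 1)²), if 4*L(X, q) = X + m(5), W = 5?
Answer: -1425/32 ≈ -44.531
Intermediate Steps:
m(j) = 5 + 2*j² (m(j) = (j² + j*j) + 5 = (j² + j²) + 5 = 2*j² + 5 = 5 + 2*j²)
L(X, q) = 55/4 + X/4 (L(X, q) = (X + (5 + 2*5²))/4 = (X + (5 + 2*25))/4 = (X + (5 + 50))/4 = (X + 55)/4 = (55 + X)/4 = 55/4 + X/4)
(L(2, -5)*(-50))/((5 - 1)²) = ((55/4 + (¼)*2)*(-50))/((5 - 1)²) = ((55/4 + ½)*(-50))/(4²) = ((57/4)*(-50))/16 = -1425/2*1/16 = -1425/32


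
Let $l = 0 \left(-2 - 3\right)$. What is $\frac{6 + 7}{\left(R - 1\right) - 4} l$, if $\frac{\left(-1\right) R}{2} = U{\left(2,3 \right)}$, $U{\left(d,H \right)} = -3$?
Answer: $0$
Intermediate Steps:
$R = 6$ ($R = \left(-2\right) \left(-3\right) = 6$)
$l = 0$ ($l = 0 \left(-5\right) = 0$)
$\frac{6 + 7}{\left(R - 1\right) - 4} l = \frac{6 + 7}{\left(6 - 1\right) - 4} \cdot 0 = \frac{13}{5 - 4} \cdot 0 = \frac{13}{1} \cdot 0 = 13 \cdot 1 \cdot 0 = 13 \cdot 0 = 0$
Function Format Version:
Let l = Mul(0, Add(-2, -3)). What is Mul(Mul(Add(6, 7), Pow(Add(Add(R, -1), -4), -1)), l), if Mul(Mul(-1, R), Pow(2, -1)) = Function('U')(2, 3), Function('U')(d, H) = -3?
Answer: 0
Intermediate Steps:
R = 6 (R = Mul(-2, -3) = 6)
l = 0 (l = Mul(0, -5) = 0)
Mul(Mul(Add(6, 7), Pow(Add(Add(R, -1), -4), -1)), l) = Mul(Mul(Add(6, 7), Pow(Add(Add(6, -1), -4), -1)), 0) = Mul(Mul(13, Pow(Add(5, -4), -1)), 0) = Mul(Mul(13, Pow(1, -1)), 0) = Mul(Mul(13, 1), 0) = Mul(13, 0) = 0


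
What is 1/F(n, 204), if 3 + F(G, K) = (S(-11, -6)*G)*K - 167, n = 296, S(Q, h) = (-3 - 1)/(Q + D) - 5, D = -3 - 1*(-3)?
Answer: -11/3081454 ≈ -3.5697e-6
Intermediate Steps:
D = 0 (D = -3 + 3 = 0)
S(Q, h) = -5 - 4/Q (S(Q, h) = (-3 - 1)/(Q + 0) - 5 = -4/Q - 5 = -5 - 4/Q)
F(G, K) = -170 - 51*G*K/11 (F(G, K) = -3 + (((-5 - 4/(-11))*G)*K - 167) = -3 + (((-5 - 4*(-1/11))*G)*K - 167) = -3 + (((-5 + 4/11)*G)*K - 167) = -3 + ((-51*G/11)*K - 167) = -3 + (-51*G*K/11 - 167) = -3 + (-167 - 51*G*K/11) = -170 - 51*G*K/11)
1/F(n, 204) = 1/(-170 - 51/11*296*204) = 1/(-170 - 3079584/11) = 1/(-3081454/11) = -11/3081454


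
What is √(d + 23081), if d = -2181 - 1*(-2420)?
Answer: 2*√5830 ≈ 152.71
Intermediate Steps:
d = 239 (d = -2181 + 2420 = 239)
√(d + 23081) = √(239 + 23081) = √23320 = 2*√5830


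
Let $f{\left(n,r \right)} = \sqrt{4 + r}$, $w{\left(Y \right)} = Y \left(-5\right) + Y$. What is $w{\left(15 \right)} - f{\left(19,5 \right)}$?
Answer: $-63$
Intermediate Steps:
$w{\left(Y \right)} = - 4 Y$ ($w{\left(Y \right)} = - 5 Y + Y = - 4 Y$)
$w{\left(15 \right)} - f{\left(19,5 \right)} = \left(-4\right) 15 - \sqrt{4 + 5} = -60 - \sqrt{9} = -60 - 3 = -63$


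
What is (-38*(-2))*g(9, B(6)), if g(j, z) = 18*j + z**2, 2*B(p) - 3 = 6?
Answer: 13851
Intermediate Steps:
B(p) = 9/2 (B(p) = 3/2 + (1/2)*6 = 3/2 + 3 = 9/2)
g(j, z) = z**2 + 18*j
(-38*(-2))*g(9, B(6)) = (-38*(-2))*((9/2)**2 + 18*9) = 76*(81/4 + 162) = 76*(729/4) = 13851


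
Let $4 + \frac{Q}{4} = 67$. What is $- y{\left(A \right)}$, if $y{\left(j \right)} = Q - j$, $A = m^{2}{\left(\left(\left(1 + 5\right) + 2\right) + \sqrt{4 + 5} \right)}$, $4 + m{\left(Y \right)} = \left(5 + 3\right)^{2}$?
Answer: $3348$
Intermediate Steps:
$Q = 252$ ($Q = -16 + 4 \cdot 67 = -16 + 268 = 252$)
$m{\left(Y \right)} = 60$ ($m{\left(Y \right)} = -4 + \left(5 + 3\right)^{2} = -4 + 8^{2} = -4 + 64 = 60$)
$A = 3600$ ($A = 60^{2} = 3600$)
$y{\left(j \right)} = 252 - j$
$- y{\left(A \right)} = - (252 - 3600) = \left(-1\right) \left(-3348\right) = 3348$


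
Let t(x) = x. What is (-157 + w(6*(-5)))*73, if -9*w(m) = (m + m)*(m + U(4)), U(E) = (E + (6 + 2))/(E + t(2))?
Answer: -75263/3 ≈ -25088.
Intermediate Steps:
U(E) = (8 + E)/(2 + E) (U(E) = (E + (6 + 2))/(E + 2) = (E + 8)/(2 + E) = (8 + E)/(2 + E))
w(m) = -2*m*(2 + m)/9 (w(m) = -(m + m)*(m + (8 + 4)/(2 + 4))/9 = -2*m*(m + 12/6)/9 = -2*m*(m + (⅙)*12)/9 = -2*m*(m + 2)/9 = -2*m*(2 + m)/9)
(-157 + w(6*(-5)))*73 = (-157 - 2*6*(-5)*(2 + 6*(-5))/9)*73 = (-157 - 2/9*(-30)*(2 - 30))*73 = (-157 - 2/9*(-30)*(-28))*73 = (-157 - 560/3)*73 = -1031/3*73 = -75263/3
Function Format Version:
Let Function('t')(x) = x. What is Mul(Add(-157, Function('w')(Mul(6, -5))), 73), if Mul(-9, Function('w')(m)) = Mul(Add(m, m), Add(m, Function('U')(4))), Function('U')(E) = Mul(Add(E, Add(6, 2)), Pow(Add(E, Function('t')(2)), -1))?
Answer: Rational(-75263, 3) ≈ -25088.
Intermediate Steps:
Function('U')(E) = Mul(Pow(Add(2, E), -1), Add(8, E)) (Function('U')(E) = Mul(Add(E, Add(6, 2)), Pow(Add(E, 2), -1)) = Mul(Add(E, 8), Pow(Add(2, E), -1)) = Mul(Add(8, E), Pow(Add(2, E), -1)) = Mul(Pow(Add(2, E), -1), Add(8, E)))
Function('w')(m) = Mul(Rational(-2, 9), m, Add(2, m)) (Function('w')(m) = Mul(Rational(-1, 9), Mul(Add(m, m), Add(m, Mul(Pow(Add(2, 4), -1), Add(8, 4))))) = Mul(Rational(-1, 9), Mul(Mul(2, m), Add(m, Mul(Pow(6, -1), 12)))) = Mul(Rational(-1, 9), Mul(Mul(2, m), Add(m, Mul(Rational(1, 6), 12)))) = Mul(Rational(-1, 9), Mul(Mul(2, m), Add(m, 2))) = Mul(Rational(-1, 9), Mul(Mul(2, m), Add(2, m))) = Mul(Rational(-1, 9), Mul(2, m, Add(2, m))) = Mul(Rational(-2, 9), m, Add(2, m)))
Mul(Add(-157, Function('w')(Mul(6, -5))), 73) = Mul(Add(-157, Mul(Rational(-2, 9), Mul(6, -5), Add(2, Mul(6, -5)))), 73) = Mul(Add(-157, Mul(Rational(-2, 9), -30, Add(2, -30))), 73) = Mul(Add(-157, Mul(Rational(-2, 9), -30, -28)), 73) = Mul(Add(-157, Rational(-560, 3)), 73) = Mul(Rational(-1031, 3), 73) = Rational(-75263, 3)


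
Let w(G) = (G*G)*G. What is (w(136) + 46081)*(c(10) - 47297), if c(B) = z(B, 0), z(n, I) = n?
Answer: -121127400119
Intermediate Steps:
c(B) = B
w(G) = G**3 (w(G) = G**2*G = G**3)
(w(136) + 46081)*(c(10) - 47297) = (136**3 + 46081)*(10 - 47297) = (2515456 + 46081)*(-47287) = 2561537*(-47287) = -121127400119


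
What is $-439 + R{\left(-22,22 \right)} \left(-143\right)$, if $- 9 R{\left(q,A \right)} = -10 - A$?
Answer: $- \frac{8527}{9} \approx -947.44$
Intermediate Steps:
$R{\left(q,A \right)} = \frac{10}{9} + \frac{A}{9}$ ($R{\left(q,A \right)} = - \frac{-10 - A}{9} = \frac{10}{9} + \frac{A}{9}$)
$-439 + R{\left(-22,22 \right)} \left(-143\right) = -439 + \left(\frac{10}{9} + \frac{1}{9} \cdot 22\right) \left(-143\right) = -439 + \left(\frac{10}{9} + \frac{22}{9}\right) \left(-143\right) = -439 + \frac{32}{9} \left(-143\right) = -439 - \frac{4576}{9} = - \frac{8527}{9}$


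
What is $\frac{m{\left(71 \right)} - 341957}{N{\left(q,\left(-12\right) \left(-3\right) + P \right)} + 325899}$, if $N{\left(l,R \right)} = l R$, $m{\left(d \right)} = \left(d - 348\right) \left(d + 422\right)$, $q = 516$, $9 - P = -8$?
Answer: $- \frac{159506}{117749} \approx -1.3546$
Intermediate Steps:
$P = 17$ ($P = 9 - -8 = 9 + 8 = 17$)
$m{\left(d \right)} = \left(-348 + d\right) \left(422 + d\right)$
$N{\left(l,R \right)} = R l$
$\frac{m{\left(71 \right)} - 341957}{N{\left(q,\left(-12\right) \left(-3\right) + P \right)} + 325899} = \frac{\left(-146856 + 71^{2} + 74 \cdot 71\right) - 341957}{\left(\left(-12\right) \left(-3\right) + 17\right) 516 + 325899} = \frac{\left(-146856 + 5041 + 5254\right) - 341957}{\left(36 + 17\right) 516 + 325899} = \frac{-136561 - 341957}{53 \cdot 516 + 325899} = - \frac{478518}{27348 + 325899} = - \frac{478518}{353247} = \left(-478518\right) \frac{1}{353247} = - \frac{159506}{117749}$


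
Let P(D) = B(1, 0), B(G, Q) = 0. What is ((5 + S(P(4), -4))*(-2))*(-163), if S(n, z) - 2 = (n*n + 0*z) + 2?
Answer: 2934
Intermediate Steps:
P(D) = 0
S(n, z) = 4 + n**2 (S(n, z) = 2 + ((n*n + 0*z) + 2) = 2 + ((n**2 + 0) + 2) = 2 + (n**2 + 2) = 2 + (2 + n**2) = 4 + n**2)
((5 + S(P(4), -4))*(-2))*(-163) = ((5 + (4 + 0**2))*(-2))*(-163) = ((5 + (4 + 0))*(-2))*(-163) = ((5 + 4)*(-2))*(-163) = (9*(-2))*(-163) = -18*(-163) = 2934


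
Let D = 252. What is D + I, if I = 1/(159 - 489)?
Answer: 83159/330 ≈ 252.00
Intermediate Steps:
I = -1/330 (I = 1/(-330) = -1/330 ≈ -0.0030303)
D + I = 252 - 1/330 = 83159/330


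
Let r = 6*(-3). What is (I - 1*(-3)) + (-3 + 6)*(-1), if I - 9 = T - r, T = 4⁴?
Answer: 283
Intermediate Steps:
r = -18
T = 256
I = 283 (I = 9 + (256 - 1*(-18)) = 9 + (256 + 18) = 9 + 274 = 283)
(I - 1*(-3)) + (-3 + 6)*(-1) = (283 - 1*(-3)) + (-3 + 6)*(-1) = (283 + 3) + 3*(-1) = 286 - 3 = 283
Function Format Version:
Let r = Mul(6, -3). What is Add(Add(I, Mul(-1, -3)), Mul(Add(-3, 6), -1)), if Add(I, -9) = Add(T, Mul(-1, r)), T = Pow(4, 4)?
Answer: 283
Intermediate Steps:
r = -18
T = 256
I = 283 (I = Add(9, Add(256, Mul(-1, -18))) = Add(9, Add(256, 18)) = Add(9, 274) = 283)
Add(Add(I, Mul(-1, -3)), Mul(Add(-3, 6), -1)) = Add(Add(283, Mul(-1, -3)), Mul(Add(-3, 6), -1)) = Add(Add(283, 3), Mul(3, -1)) = Add(286, -3) = 283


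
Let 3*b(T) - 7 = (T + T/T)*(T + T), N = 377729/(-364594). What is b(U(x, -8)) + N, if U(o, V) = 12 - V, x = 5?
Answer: 307677931/1093782 ≈ 281.30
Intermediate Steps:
N = -377729/364594 (N = 377729*(-1/364594) = -377729/364594 ≈ -1.0360)
b(T) = 7/3 + 2*T*(1 + T)/3 (b(T) = 7/3 + ((T + T/T)*(T + T))/3 = 7/3 + ((T + 1)*(2*T))/3 = 7/3 + ((1 + T)*(2*T))/3 = 7/3 + (2*T*(1 + T))/3 = 7/3 + 2*T*(1 + T)/3)
b(U(x, -8)) + N = (7/3 + 2*(12 - 1*(-8))/3 + 2*(12 - 1*(-8))**2/3) - 377729/364594 = (7/3 + 2*(12 + 8)/3 + 2*(12 + 8)**2/3) - 377729/364594 = (7/3 + (2/3)*20 + (2/3)*20**2) - 377729/364594 = (7/3 + 40/3 + (2/3)*400) - 377729/364594 = (7/3 + 40/3 + 800/3) - 377729/364594 = 847/3 - 377729/364594 = 307677931/1093782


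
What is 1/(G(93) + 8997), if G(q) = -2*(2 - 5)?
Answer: 1/9003 ≈ 0.00011107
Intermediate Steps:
G(q) = 6 (G(q) = -2*(-3) = 6)
1/(G(93) + 8997) = 1/(6 + 8997) = 1/9003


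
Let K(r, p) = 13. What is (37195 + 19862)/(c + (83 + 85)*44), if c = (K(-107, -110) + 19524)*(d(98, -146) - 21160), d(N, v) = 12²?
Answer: -8151/58654600 ≈ -0.00013897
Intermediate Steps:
d(N, v) = 144
c = -410589592 (c = (13 + 19524)*(144 - 21160) = 19537*(-21016) = -410589592)
(37195 + 19862)/(c + (83 + 85)*44) = (37195 + 19862)/(-410589592 + (83 + 85)*44) = 57057/(-410589592 + 168*44) = 57057/(-410589592 + 7392) = 57057/(-410582200) = 57057*(-1/410582200) = -8151/58654600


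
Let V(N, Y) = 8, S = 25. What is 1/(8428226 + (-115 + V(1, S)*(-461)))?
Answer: 1/8424423 ≈ 1.1870e-7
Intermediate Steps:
1/(8428226 + (-115 + V(1, S)*(-461))) = 1/(8428226 + (-115 + 8*(-461))) = 1/(8428226 + (-115 - 3688)) = 1/(8428226 - 3803) = 1/8424423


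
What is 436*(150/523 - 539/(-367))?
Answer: 146908892/191941 ≈ 765.39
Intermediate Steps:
436*(150/523 - 539/(-367)) = 436*(150*(1/523) - 539*(-1/367)) = 436*(150/523 + 539/367) = 436*(336947/191941) = 146908892/191941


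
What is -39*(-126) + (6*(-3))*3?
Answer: 4860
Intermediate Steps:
-39*(-126) + (6*(-3))*3 = 4914 - 18*3 = 4914 - 54 = 4860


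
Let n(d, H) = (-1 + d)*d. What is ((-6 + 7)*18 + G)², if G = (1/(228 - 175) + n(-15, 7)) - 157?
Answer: 28665316/2809 ≈ 10205.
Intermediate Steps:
n(d, H) = d*(-1 + d)
G = 4400/53 (G = (1/(228 - 175) - 15*(-1 - 15)) - 157 = (1/53 - 15*(-16)) - 157 = (1/53 + 240) - 157 = 12721/53 - 157 = 4400/53 ≈ 83.019)
((-6 + 7)*18 + G)² = ((-6 + 7)*18 + 4400/53)² = (1*18 + 4400/53)² = (18 + 4400/53)² = (5354/53)² = 28665316/2809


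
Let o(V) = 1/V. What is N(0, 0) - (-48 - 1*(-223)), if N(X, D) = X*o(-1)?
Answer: -175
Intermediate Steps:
N(X, D) = -X (N(X, D) = X/(-1) = X*(-1) = -X)
N(0, 0) - (-48 - 1*(-223)) = -1*0 - (-48 - 1*(-223)) = 0 - (-48 + 223) = 0 - 1*175 = 0 - 175 = -175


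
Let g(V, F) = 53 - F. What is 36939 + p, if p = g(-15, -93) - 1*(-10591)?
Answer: 47676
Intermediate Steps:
p = 10737 (p = (53 - 1*(-93)) - 1*(-10591) = (53 + 93) + 10591 = 146 + 10591 = 10737)
36939 + p = 36939 + 10737 = 47676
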